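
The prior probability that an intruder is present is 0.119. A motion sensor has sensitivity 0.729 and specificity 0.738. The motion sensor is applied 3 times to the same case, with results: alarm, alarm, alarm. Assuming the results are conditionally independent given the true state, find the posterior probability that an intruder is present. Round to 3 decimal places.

Posterior P(H) ≈ 0.744

With H the event that an intruder is present, the joint likelihood of the observed sequence is P(data|H) = 0.729·0.729·0.729 = 0.38742 and P(data|¬H) = 0.262·0.262·0.262 = 0.017985.
Bayes: P(H|data) = 0.119·0.38742 / (0.119·0.38742 + 0.881·0.017985) = 0.046103/0.061948 = 0.7442.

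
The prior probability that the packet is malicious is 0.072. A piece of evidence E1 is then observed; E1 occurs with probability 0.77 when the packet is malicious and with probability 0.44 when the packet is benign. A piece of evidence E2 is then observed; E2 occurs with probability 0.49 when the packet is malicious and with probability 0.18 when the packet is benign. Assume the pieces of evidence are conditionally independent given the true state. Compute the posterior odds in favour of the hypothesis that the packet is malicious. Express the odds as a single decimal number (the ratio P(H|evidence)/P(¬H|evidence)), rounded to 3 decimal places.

Posterior odds ≈ 0.370

Prior odds = 0.072/(1−0.072) = 0.077586. In log-odds, ln(0.077586) = -2.5564.
Add log likelihood ratios: ln(1.7500) + ln(2.7222) = 1.5611.
Posterior log-odds = -0.99530, so posterior odds = exp(-0.99530) = 0.36961.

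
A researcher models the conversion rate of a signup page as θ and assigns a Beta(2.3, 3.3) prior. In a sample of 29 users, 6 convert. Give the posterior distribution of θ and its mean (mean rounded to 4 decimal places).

Posterior: Beta(8.3, 26.3); mean ≈ 0.2399

The binomial likelihood is conjugate to the Beta prior: with 6 successes and 23 failures, the posterior is Beta(2.3+6, 3.3+23) = Beta(8.3, 26.3).
Posterior mean = α/(α+β) = 8.3/34.6 = 0.2399.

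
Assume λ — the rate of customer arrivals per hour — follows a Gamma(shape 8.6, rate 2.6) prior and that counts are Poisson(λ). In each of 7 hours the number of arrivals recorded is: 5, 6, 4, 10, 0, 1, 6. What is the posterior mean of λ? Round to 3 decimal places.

Posterior mean ≈ 4.229

The Poisson likelihood adds the total count to the shape and the number of exposure periods to the rate. Here ∑xᵢ = 32 and n = 7, so shape 8.6→40.6 and rate 2.6→9.6.
Posterior mean = shape/rate = 40.6/9.6 = 4.229.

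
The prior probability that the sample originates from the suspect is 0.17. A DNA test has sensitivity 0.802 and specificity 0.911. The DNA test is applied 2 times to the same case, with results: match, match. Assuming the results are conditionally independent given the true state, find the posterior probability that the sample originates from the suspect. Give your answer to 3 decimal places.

Posterior P(H) ≈ 0.943

Let H be the event that the sample originates from the suspect; start with P(H) = 0.17. P('match'|H) = 0.802, P('match'|¬H) = 0.089.
Update on result 1 ('match'): P(H) ← 0.802·0.1700 / (0.802·0.1700 + 0.089·0.8300) = 0.13634/0.21021 = 0.6486.
Update on result 2 ('match'): P(H) ← 0.802·0.6486 / (0.802·0.6486 + 0.089·0.3514) = 0.52017/0.55144 = 0.9433.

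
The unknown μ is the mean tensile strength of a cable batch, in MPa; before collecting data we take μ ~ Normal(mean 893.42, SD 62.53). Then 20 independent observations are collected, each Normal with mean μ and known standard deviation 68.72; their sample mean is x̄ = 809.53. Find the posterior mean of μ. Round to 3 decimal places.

With known σ, the Normal prior is conjugate. Weight on the data is w = (n/σ²)/(n/σ² + 1/τ₀²) = 0.00423510/(0.00423510+0.00025575) = 0.94305.
Posterior mean = w·x̄ + (1−w)·μ₀ = 0.94305·809.53 + 0.056950·893.42 = 814.308.

Posterior mean ≈ 814.308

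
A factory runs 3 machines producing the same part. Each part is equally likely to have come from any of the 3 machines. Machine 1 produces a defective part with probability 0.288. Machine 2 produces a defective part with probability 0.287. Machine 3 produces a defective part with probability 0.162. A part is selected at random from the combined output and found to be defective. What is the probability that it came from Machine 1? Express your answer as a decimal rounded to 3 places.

Posterior probability ≈ 0.391

P(defective|M1) = 0.288; P(defective|M2) = 0.287; P(defective|M3) = 0.162.
Prior × likelihood for each source: 0.333333·0.288=0.09600, 0.333333·0.287=0.09567, 0.333333·0.162=0.05400. Summing gives P(defective) = 0.24567.
P(Machine 1 | defective) = 0.09600 / 0.24567 = 0.391.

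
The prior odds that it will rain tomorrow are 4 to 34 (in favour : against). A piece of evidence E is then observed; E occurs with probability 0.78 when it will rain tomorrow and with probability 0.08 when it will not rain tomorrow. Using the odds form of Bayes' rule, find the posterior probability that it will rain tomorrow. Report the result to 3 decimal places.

Prior odds = 4/34 = 0.11765.
Likelihood ratio for E = 0.78/0.08 = 9.7500.
Posterior odds = prior odds × LR = 1.1471.
Posterior probability = odds/(1+odds) = 1.1471/2.1471 = 0.534.

Posterior probability ≈ 0.534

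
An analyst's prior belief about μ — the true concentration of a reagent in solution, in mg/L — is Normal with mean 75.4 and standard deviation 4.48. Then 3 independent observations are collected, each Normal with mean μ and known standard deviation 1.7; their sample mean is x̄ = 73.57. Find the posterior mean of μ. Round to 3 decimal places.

Posterior mean ≈ 73.654

Prior precision 1/τ₀² = 1/4.48² = 0.0498246; data precision n/σ² = 3/1.7² = 1.03806.
Posterior precision = 0.0498246 + 1.03806 = 1.08789.
Posterior mean = (0.0498246·75.4 + 1.03806·73.57) / 1.08789 = 73.654.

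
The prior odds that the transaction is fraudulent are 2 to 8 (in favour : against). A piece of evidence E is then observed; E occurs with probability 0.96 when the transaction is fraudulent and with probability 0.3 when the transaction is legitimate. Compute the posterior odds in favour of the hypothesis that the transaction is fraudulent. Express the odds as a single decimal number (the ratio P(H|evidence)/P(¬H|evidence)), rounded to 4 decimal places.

Posterior odds ≈ 0.8000

Prior odds = 2/8 = 0.25000.
Likelihood ratio for E = 0.96/0.3 = 3.2000.
Posterior odds = prior odds × LR = 0.80000.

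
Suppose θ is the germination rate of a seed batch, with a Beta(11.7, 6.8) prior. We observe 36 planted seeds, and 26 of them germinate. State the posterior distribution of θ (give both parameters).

Posterior: Beta(37.7, 16.8)

Observing 26 successes and 10 failures updates Beta(11.7, 6.8) by adding the success and failure counts to the two shape parameters: α = 11.7+26 = 37.7, β = 6.8+10 = 16.8.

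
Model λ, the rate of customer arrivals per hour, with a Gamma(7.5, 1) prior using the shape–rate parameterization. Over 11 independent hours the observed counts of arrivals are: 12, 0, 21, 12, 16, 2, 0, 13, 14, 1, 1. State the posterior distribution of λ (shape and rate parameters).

Total count ∑xᵢ = 92 over n = 11 hours.
Gamma is conjugate to the Poisson likelihood: posterior is Gamma(shape = 7.5+92 = 99.5, rate = 1+11 = 12).

Posterior: Gamma(shape=99.5, rate=12)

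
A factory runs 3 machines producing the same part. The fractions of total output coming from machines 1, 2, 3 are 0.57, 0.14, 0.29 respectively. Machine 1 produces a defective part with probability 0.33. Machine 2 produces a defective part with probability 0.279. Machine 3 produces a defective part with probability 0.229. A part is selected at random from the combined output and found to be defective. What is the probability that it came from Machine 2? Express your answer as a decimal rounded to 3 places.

Tabulate prior·likelihood by source: [1] prior 0.57, lik 0.33, product 0.1881; [2] prior 0.14, lik 0.279, product 0.03906; [3] prior 0.29, lik 0.229, product 0.06641.
Normalizing constant = 0.29357; the posterior for Machine 2 is its product over the sum, 0.03906/0.29357 = 0.133.

Posterior probability ≈ 0.133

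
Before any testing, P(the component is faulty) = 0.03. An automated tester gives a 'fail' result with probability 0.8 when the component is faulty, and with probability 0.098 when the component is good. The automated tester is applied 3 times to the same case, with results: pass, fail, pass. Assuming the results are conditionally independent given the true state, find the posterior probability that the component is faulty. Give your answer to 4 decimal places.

Posterior P(H) ≈ 0.0123

Let H be the event that the component is faulty; start with P(H) = 0.03. P('fail'|H) = 0.8, P('fail'|¬H) = 0.098.
Update on result 1 ('pass'): P(H) ← 0.2·0.0300 / (0.2·0.0300 + 0.902·0.9700) = 0.0060000/0.88094 = 0.0068.
Update on result 2 ('fail'): P(H) ← 0.8·0.0068 / (0.8·0.0068 + 0.098·0.9932) = 0.0054487/0.10278 = 0.0530.
Update on result 3 ('pass'): P(H) ← 0.2·0.0530 / (0.2·0.0530 + 0.902·0.9470) = 0.010603/0.86478 = 0.0123.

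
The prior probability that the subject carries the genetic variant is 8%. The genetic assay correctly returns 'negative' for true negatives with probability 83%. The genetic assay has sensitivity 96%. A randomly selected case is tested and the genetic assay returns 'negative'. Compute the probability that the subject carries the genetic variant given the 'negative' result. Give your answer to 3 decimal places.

Write H for 'the subject carries the genetic variant'. Prior odds H:¬H = 0.08/0.92 = 0.086957. For the 'negative' outcome, the likelihood ratio is 0.04/0.83 = 0.048193.
Posterior odds = 0.086957 × 0.048193 = 0.0041907, so P(H|E) = 0.0041907/(1+0.0041907) = 0.004.

P(H | E) ≈ 0.004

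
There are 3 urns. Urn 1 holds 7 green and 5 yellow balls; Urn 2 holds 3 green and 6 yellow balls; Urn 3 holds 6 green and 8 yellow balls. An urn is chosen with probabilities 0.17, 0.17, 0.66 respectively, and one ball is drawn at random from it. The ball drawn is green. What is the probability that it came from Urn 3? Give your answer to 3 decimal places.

Posterior probability ≈ 0.645

P(green|Urn 1) = 0.5833; P(green|Urn 2) = 0.3333; P(green|Urn 3) = 0.4286.
Prior × likelihood for each source: 0.17·0.5833=0.09917, 0.17·0.3333=0.05667, 0.66·0.4286=0.2829. Summing gives P(green) = 0.43869.
P(Urn 3 | green) = 0.2829 / 0.43869 = 0.645.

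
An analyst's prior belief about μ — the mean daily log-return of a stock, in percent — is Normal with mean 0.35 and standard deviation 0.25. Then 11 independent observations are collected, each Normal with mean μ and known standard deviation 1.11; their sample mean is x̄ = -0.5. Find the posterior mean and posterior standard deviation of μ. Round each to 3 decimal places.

Posterior mean ≈ 0.046; posterior SD ≈ 0.200

With known σ, the Normal prior is conjugate. Weight on the data is w = (n/σ²)/(n/σ² + 1/τ₀²) = 8.92785/(8.92785+16.0000) = 0.35815.
Posterior mean = w·x̄ + (1−w)·μ₀ = 0.35815·-0.5 + 0.64185·0.35 = 0.046. Posterior variance = 1/(8.92785+16.0000) = 0.0401158, so SD = 0.200.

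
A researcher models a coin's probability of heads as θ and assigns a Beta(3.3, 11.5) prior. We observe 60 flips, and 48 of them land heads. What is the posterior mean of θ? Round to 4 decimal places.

Posterior mean ≈ 0.6858

The binomial likelihood is conjugate to the Beta prior: with 48 successes and 12 failures, the posterior is Beta(3.3+48, 11.5+12) = Beta(51.3, 23.5).
E[θ | data] = 51.3/(51.3+23.5) = 0.6858.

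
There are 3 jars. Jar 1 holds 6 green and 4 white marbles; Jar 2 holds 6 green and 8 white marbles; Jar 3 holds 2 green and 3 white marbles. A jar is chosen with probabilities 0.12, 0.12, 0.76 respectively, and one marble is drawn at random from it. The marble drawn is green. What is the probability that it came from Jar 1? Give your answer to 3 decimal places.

Posterior probability ≈ 0.168

Tabulate prior·likelihood by source: [1] prior 0.12, lik 0.6, product 0.07200; [2] prior 0.12, lik 0.4286, product 0.05143; [3] prior 0.76, lik 0.4, product 0.3040.
Normalizing constant = 0.42743; the posterior for Jar 1 is its product over the sum, 0.07200/0.42743 = 0.168.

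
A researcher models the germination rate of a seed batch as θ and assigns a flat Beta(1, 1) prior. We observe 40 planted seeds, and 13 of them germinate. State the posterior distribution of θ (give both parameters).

Posterior: Beta(14, 28)

Observing 13 successes and 27 failures updates Beta(1, 1) by adding the success and failure counts to the two shape parameters: α = 1+13 = 14, β = 1+27 = 28.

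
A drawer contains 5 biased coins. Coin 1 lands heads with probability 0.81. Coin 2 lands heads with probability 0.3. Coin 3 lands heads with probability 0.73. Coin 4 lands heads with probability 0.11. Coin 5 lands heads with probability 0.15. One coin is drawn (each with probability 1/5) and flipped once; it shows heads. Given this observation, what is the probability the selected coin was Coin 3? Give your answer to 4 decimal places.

Posterior probability ≈ 0.3476

P(heads|C1) = 0.81; P(heads|C2) = 0.3; P(heads|C3) = 0.73; P(heads|C4) = 0.11; P(heads|C5) = 0.15.
Prior × likelihood for each source: 0.2·0.81=0.1620, 0.2·0.3=0.06000, 0.2·0.73=0.1460, 0.2·0.11=0.02200, 0.2·0.15=0.03000. Summing gives P(heads) = 0.42000.
P(Coin 3 | heads) = 0.1460 / 0.42000 = 0.3476.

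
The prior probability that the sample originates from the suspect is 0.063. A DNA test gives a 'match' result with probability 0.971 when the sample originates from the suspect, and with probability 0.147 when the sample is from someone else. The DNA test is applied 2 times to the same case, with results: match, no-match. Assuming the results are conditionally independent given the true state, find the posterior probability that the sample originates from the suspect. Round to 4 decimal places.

Let H be the event that the sample originates from the suspect; start with P(H) = 0.063. P('match'|H) = 0.971, P('match'|¬H) = 0.147.
Update on result 1 ('match'): P(H) ← 0.971·0.0630 / (0.971·0.0630 + 0.147·0.9370) = 0.061173/0.19891 = 0.3075.
Update on result 2 ('no-match'): P(H) ← 0.029·0.3075 / (0.029·0.3075 + 0.853·0.6925) = 0.0089186/0.59959 = 0.0149.

Posterior P(H) ≈ 0.0149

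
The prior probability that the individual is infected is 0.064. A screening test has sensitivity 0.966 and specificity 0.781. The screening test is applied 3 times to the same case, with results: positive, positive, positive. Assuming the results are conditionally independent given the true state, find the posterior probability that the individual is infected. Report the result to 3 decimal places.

Posterior P(H) ≈ 0.854

With H the event that the individual is infected, the joint likelihood of the observed sequence is P(data|H) = 0.966·0.966·0.966 = 0.90143 and P(data|¬H) = 0.219·0.219·0.219 = 0.010503.
Bayes: P(H|data) = 0.064·0.90143 / (0.064·0.90143 + 0.936·0.010503) = 0.057691/0.067523 = 0.8544.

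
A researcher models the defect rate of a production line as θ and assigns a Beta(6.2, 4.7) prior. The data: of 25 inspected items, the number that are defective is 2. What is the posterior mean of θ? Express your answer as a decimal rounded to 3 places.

Posterior mean ≈ 0.228

Observing 2 successes and 23 failures updates Beta(6.2, 4.7) by adding the success and failure counts to the two shape parameters: α = 6.2+2 = 8.2, β = 4.7+23 = 27.7.
E[θ | data] = 8.2/(8.2+27.7) = 0.228.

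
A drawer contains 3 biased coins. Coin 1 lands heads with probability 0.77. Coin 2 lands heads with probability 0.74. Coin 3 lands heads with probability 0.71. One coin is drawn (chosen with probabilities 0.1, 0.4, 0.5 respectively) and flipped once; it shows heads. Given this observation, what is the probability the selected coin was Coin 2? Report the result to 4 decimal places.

P(heads|C1) = 0.77; P(heads|C2) = 0.74; P(heads|C3) = 0.71.
Prior × likelihood for each source: 0.1·0.77=0.07700, 0.4·0.74=0.2960, 0.5·0.71=0.3550. Summing gives P(heads) = 0.72800.
P(Coin 2 | heads) = 0.2960 / 0.72800 = 0.4066.

Posterior probability ≈ 0.4066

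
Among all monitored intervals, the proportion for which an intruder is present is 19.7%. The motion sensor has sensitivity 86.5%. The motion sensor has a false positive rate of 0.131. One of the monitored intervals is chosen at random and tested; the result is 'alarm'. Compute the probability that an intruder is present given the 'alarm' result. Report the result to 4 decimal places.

Write H for 'an intruder is present'. Prior odds H:¬H = 0.197/0.803 = 0.24533. For the 'alarm' outcome, the likelihood ratio is 0.865/0.131 = 6.6031.
Posterior odds = 0.24533 × 6.6031 = 1.6199, so P(H|E) = 1.6199/(1+1.6199) = 0.6183.

P(H | E) ≈ 0.6183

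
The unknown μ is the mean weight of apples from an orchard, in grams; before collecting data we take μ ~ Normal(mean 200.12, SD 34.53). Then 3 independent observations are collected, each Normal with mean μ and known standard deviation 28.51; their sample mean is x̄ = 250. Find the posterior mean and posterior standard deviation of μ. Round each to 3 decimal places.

With known σ, the Normal prior is conjugate. Weight on the data is w = (n/σ²)/(n/σ² + 1/τ₀²) = 0.00369085/(0.00369085+0.00083870) = 0.81484.
Posterior mean = w·x̄ + (1−w)·μ₀ = 0.81484·250 + 0.18516·200.12 = 240.764. Posterior variance = 1/(0.00369085+0.00083870) = 220.772, so SD = 14.858.

Posterior mean ≈ 240.764; posterior SD ≈ 14.858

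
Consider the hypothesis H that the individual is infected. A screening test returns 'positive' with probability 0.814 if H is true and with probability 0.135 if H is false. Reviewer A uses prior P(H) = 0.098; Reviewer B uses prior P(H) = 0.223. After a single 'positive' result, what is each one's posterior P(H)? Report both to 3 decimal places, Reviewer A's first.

The likelihood ratio for a 'positive' result is 0.814/0.135 = 6.0296.
Reviewer A: prior odds 0.098/0.902 = 0.10865; posterior odds 0.65510; posterior probability 0.396.
Reviewer B: prior odds 0.223/0.777 = 0.28700; posterior odds 1.7305; posterior probability 0.634.

Reviewer A: 0.396; Reviewer B: 0.634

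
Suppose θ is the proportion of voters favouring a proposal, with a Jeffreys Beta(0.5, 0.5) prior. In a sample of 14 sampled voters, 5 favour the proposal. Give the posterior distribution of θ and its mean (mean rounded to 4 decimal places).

Posterior: Beta(5.5, 9.5); mean ≈ 0.3667

The binomial likelihood is conjugate to the Beta prior: with 5 successes and 9 failures, the posterior is Beta(0.5+5, 0.5+9) = Beta(5.5, 9.5).
Posterior mean = α/(α+β) = 5.5/15 = 0.3667.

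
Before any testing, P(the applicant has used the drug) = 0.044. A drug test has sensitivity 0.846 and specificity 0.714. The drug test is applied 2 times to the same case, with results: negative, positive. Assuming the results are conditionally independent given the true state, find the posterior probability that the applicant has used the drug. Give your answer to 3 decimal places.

Posterior P(H) ≈ 0.029

With H the event that the applicant has used the drug, the joint likelihood of the observed sequence is P(data|H) = 0.154·0.846 = 0.13028 and P(data|¬H) = 0.714·0.286 = 0.20420.
Bayes: P(H|data) = 0.044·0.13028 / (0.044·0.13028 + 0.956·0.20420) = 0.0057325/0.20095 = 0.0285.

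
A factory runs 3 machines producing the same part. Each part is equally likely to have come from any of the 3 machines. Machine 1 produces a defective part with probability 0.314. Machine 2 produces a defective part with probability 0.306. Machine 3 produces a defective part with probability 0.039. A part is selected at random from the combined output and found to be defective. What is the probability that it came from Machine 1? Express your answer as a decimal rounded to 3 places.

Posterior probability ≈ 0.476

Tabulate prior·likelihood by source: [1] prior 0.333333, lik 0.314, product 0.1047; [2] prior 0.333333, lik 0.306, product 0.1020; [3] prior 0.333333, lik 0.039, product 0.01300.
Normalizing constant = 0.21967; the posterior for Machine 1 is its product over the sum, 0.1047/0.21967 = 0.476.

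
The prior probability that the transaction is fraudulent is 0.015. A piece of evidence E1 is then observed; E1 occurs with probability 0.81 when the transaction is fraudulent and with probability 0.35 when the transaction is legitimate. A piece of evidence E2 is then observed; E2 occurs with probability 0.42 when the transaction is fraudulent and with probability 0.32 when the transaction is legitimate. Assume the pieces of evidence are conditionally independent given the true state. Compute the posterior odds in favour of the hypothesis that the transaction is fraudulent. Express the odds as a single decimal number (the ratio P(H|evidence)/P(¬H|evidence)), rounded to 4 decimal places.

Posterior odds ≈ 0.0463

Prior odds = 0.015/(1−0.015) = 0.015228.
Likelihood ratio for E1 = 0.81/0.35 = 2.3143.
Likelihood ratio for E2 = 0.42/0.32 = 1.3125.
Posterior odds = prior odds × LR₁ × LR₂ = 0.046256.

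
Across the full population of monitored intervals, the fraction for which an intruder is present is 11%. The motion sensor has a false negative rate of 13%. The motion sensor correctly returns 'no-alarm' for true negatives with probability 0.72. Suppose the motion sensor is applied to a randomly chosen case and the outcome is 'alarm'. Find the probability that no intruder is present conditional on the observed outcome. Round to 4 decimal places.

P(¬H | E) ≈ 0.7225

Let H be the event that an intruder is present. P(H) = 0.11, so P(¬H) = 0.89. With E the 'alarm' result, P(E|H) = 0.87 and P(E|¬H) = 0.28.
P(E) = 0.87·0.11 + 0.28·0.89 = 0.095700 + 0.24920 = 0.34490.
By Bayes' theorem, P(H|E) = 0.095700 / 0.34490 = 0.2775. Hence P(¬H|E) = 1 − 0.2775 = 0.7225.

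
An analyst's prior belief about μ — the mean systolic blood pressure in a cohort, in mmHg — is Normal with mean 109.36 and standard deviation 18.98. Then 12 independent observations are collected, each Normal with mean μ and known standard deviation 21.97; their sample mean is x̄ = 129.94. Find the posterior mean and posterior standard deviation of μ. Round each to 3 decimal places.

Posterior mean ≈ 127.873; posterior SD ≈ 6.015

With known σ, the Normal prior is conjugate. Weight on the data is w = (n/σ²)/(n/σ² + 1/τ₀²) = 0.0248611/(0.0248611+0.00277592) = 0.89956.
Posterior mean = w·x̄ + (1−w)·μ₀ = 0.89956·129.94 + 0.10044·109.36 = 127.873. Posterior variance = 1/(0.0248611+0.00277592) = 36.1833, so SD = 6.015.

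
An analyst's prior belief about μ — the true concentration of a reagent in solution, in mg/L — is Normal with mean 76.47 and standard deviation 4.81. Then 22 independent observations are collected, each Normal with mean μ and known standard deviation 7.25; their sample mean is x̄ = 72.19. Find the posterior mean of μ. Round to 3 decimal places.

Prior precision 1/τ₀² = 1/4.81² = 0.0432225; data precision n/σ² = 22/7.25² = 0.418549.
Posterior precision = 0.0432225 + 0.418549 = 0.461772.
Posterior mean = (0.0432225·76.47 + 0.418549·72.19) / 0.461772 = 72.591.

Posterior mean ≈ 72.591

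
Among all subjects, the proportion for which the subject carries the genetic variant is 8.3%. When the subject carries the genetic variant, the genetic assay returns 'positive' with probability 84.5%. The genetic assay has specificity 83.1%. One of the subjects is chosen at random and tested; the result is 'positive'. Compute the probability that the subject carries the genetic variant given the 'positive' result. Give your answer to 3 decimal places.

Let H be the event that the subject carries the genetic variant. P(H) = 0.083, so P(¬H) = 0.917. With E the 'positive' result, P(E|H) = 0.845 and P(E|¬H) = 0.169.
P(E) = 0.845·0.083 + 0.169·0.917 = 0.070135 + 0.15497 = 0.22511.
By Bayes' theorem, P(H|E) = 0.070135 / 0.22511 = 0.312.

P(H | E) ≈ 0.312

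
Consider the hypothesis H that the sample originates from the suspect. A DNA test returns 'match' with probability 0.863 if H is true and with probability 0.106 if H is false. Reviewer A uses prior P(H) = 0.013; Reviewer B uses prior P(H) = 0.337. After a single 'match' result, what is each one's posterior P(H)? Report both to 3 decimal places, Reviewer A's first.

The likelihood ratio for a 'match' result is 0.863/0.106 = 8.1415.
Reviewer A: prior odds 0.013/0.987 = 0.013171; posterior odds 0.10723; posterior probability 0.097.
Reviewer B: prior odds 0.337/0.663 = 0.50830; posterior odds 4.1383; posterior probability 0.805.

Reviewer A: 0.097; Reviewer B: 0.805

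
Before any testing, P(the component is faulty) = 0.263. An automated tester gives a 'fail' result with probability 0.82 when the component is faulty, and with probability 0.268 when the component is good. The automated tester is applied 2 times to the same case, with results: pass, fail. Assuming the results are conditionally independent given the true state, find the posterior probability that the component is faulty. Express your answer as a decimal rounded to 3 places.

With H the event that the component is faulty, the joint likelihood of the observed sequence is P(data|H) = 0.18·0.82 = 0.14760 and P(data|¬H) = 0.732·0.268 = 0.19618.
Bayes: P(H|data) = 0.263·0.14760 / (0.263·0.14760 + 0.737·0.19618) = 0.038819/0.18340 = 0.2117.

Posterior P(H) ≈ 0.212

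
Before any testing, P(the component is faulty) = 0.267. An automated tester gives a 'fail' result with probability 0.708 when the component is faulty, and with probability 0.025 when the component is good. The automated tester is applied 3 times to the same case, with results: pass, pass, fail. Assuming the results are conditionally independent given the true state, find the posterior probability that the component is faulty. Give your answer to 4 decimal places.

With H the event that the component is faulty, the joint likelihood of the observed sequence is P(data|H) = 0.292·0.292·0.708 = 0.060367 and P(data|¬H) = 0.975·0.975·0.025 = 0.023766.
Bayes: P(H|data) = 0.267·0.060367 / (0.267·0.060367 + 0.733·0.023766) = 0.016118/0.033538 = 0.4806.

Posterior P(H) ≈ 0.4806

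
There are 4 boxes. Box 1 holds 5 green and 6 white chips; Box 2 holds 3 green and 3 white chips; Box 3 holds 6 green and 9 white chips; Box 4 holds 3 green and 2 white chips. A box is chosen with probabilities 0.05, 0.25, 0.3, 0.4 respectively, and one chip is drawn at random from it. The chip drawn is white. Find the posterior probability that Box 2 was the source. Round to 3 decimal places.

Posterior probability ≈ 0.254

P(white|Box 1) = 0.5455; P(white|Box 2) = 0.5; P(white|Box 3) = 0.6; P(white|Box 4) = 0.4.
Prior × likelihood for each source: 0.05·0.5455=0.02727, 0.25·0.5=0.1250, 0.3·0.6=0.1800, 0.4·0.4=0.1600. Summing gives P(white) = 0.49227.
P(Box 2 | white) = 0.1250 / 0.49227 = 0.254.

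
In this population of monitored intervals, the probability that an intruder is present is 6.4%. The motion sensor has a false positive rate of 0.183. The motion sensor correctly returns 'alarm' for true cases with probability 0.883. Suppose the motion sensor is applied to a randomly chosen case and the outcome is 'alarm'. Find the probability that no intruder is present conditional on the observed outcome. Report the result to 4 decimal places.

Write H for 'an intruder is present'. Prior odds H:¬H = 0.064/0.936 = 0.068376. For the 'alarm' outcome, the likelihood ratio is 0.883/0.183 = 4.8251.
Posterior odds = 0.068376 × 4.8251 = 0.32992, so P(H|E) = 0.32992/(1+0.32992) = 0.2481. Then P(¬H|E) = 1 − 0.2481 = 0.7519.

P(¬H | E) ≈ 0.7519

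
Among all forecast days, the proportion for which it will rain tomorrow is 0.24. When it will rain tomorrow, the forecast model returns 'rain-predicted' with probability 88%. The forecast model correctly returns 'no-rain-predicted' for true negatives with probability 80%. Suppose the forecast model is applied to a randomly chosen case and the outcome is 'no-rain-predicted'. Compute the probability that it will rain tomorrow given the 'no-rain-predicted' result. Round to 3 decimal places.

Let H be the event that it will rain tomorrow. P(H) = 0.24, so P(¬H) = 0.76. With E the 'no-rain-predicted' result, P(E|H) = 0.12 and P(E|¬H) = 0.8.
P(E) = 0.12·0.24 + 0.8·0.76 = 0.028800 + 0.60800 = 0.63680.
By Bayes' theorem, P(H|E) = 0.028800 / 0.63680 = 0.045.

P(H | E) ≈ 0.045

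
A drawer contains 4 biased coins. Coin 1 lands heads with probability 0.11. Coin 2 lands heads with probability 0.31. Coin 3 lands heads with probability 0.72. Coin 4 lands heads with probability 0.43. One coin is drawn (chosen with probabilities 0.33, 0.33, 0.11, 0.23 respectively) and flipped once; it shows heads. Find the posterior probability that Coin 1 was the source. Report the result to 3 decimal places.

P(heads|C1) = 0.11; P(heads|C2) = 0.31; P(heads|C3) = 0.72; P(heads|C4) = 0.43.
Prior × likelihood for each source: 0.33·0.11=0.03630, 0.33·0.31=0.1023, 0.11·0.72=0.07920, 0.23·0.43=0.09890. Summing gives P(heads) = 0.31670.
P(Coin 1 | heads) = 0.03630 / 0.31670 = 0.115.

Posterior probability ≈ 0.115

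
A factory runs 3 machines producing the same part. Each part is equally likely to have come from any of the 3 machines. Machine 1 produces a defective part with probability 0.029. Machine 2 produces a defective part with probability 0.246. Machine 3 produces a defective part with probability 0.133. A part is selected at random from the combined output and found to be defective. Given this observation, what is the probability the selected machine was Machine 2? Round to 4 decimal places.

P(defective|M1) = 0.029; P(defective|M2) = 0.246; P(defective|M3) = 0.133.
Prior × likelihood for each source: 0.333333·0.029=0.009667, 0.333333·0.246=0.08200, 0.333333·0.133=0.04433. Summing gives P(defective) = 0.13600.
P(Machine 2 | defective) = 0.08200 / 0.13600 = 0.6029.

Posterior probability ≈ 0.6029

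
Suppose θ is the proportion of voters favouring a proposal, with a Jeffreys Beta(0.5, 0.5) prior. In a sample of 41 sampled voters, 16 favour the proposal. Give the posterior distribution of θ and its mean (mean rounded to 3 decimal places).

The binomial likelihood is conjugate to the Beta prior: with 16 successes and 25 failures, the posterior is Beta(0.5+16, 0.5+25) = Beta(16.5, 25.5).
E[θ | data] = 16.5/(16.5+25.5) = 0.393.

Posterior: Beta(16.5, 25.5); mean ≈ 0.393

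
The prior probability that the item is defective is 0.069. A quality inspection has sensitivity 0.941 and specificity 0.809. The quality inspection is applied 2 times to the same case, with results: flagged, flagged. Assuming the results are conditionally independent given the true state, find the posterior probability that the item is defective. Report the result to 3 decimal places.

Let H be the event that the item is defective; start with P(H) = 0.069. P('flagged'|H) = 0.941, P('flagged'|¬H) = 0.191.
Update on result 1 ('flagged'): P(H) ← 0.941·0.0690 / (0.941·0.0690 + 0.191·0.9310) = 0.064929/0.24275 = 0.2675.
Update on result 2 ('flagged'): P(H) ← 0.941·0.2675 / (0.941·0.2675 + 0.191·0.7325) = 0.25169/0.39160 = 0.6427.

Posterior P(H) ≈ 0.643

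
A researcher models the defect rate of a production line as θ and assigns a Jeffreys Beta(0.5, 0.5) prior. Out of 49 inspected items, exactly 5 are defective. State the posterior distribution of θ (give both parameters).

Observing 5 successes and 44 failures updates Beta(0.5, 0.5) by adding the success and failure counts to the two shape parameters: α = 0.5+5 = 5.5, β = 0.5+44 = 44.5.

Posterior: Beta(5.5, 44.5)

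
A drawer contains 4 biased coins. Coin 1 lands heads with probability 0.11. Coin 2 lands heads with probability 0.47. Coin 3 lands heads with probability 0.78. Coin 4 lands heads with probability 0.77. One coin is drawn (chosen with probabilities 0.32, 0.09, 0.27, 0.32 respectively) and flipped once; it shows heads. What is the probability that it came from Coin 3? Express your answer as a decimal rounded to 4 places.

Posterior probability ≈ 0.3940

Tabulate prior·likelihood by source: [1] prior 0.32, lik 0.11, product 0.03520; [2] prior 0.09, lik 0.47, product 0.04230; [3] prior 0.27, lik 0.78, product 0.2106; [4] prior 0.32, lik 0.77, product 0.2464.
Normalizing constant = 0.53450; the posterior for Coin 3 is its product over the sum, 0.2106/0.53450 = 0.3940.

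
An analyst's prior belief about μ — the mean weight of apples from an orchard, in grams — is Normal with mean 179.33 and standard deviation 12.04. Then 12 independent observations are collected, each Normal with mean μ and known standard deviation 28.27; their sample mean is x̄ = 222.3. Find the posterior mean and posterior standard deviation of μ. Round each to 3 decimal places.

Posterior mean ≈ 208.773; posterior SD ≈ 6.755

Prior precision 1/τ₀² = 1/12.04² = 0.00689838; data precision n/σ² = 12/28.27² = 0.0150151.
Posterior precision = 0.00689838 + 0.0150151 = 0.0219135, giving posterior SD = 1/√0.0219135 = 6.755.
Posterior mean = (0.00689838·179.33 + 0.0150151·222.3) / 0.0219135 = 208.773.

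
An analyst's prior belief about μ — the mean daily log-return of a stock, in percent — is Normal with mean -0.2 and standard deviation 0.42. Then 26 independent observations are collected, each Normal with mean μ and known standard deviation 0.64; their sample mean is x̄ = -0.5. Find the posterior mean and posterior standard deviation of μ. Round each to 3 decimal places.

With known σ, the Normal prior is conjugate. Weight on the data is w = (n/σ²)/(n/σ² + 1/τ₀²) = 63.4766/(63.4766+5.66893) = 0.91801.
Posterior mean = w·x̄ + (1−w)·μ₀ = 0.91801·-0.5 + 0.081986·-0.2 = -0.475. Posterior variance = 1/(63.4766+5.66893) = 0.0144623, so SD = 0.120.

Posterior mean ≈ -0.475; posterior SD ≈ 0.120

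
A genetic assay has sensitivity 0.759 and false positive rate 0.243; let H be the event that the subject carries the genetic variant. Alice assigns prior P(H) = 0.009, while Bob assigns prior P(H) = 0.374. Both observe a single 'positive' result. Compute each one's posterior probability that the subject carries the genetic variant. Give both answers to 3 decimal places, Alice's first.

P('+'|H) = 0.759, P('+'|¬H) = 0.243.
Alice: numerator 0.759·0.009 = 0.0068310; evidence = 0.0068310+0.243·0.991 = 0.24764; posterior = 0.028.
Bob: numerator 0.759·0.374 = 0.28387; evidence = 0.28387+0.243·0.626 = 0.43598; posterior = 0.651.

Alice: 0.028; Bob: 0.651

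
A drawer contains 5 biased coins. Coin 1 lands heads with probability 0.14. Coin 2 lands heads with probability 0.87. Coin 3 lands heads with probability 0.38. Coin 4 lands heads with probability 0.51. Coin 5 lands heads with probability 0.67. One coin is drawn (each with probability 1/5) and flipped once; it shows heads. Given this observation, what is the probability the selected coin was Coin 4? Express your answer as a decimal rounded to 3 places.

Posterior probability ≈ 0.198

Tabulate prior·likelihood by source: [1] prior 0.2, lik 0.14, product 0.02800; [2] prior 0.2, lik 0.87, product 0.1740; [3] prior 0.2, lik 0.38, product 0.07600; [4] prior 0.2, lik 0.51, product 0.1020; [5] prior 0.2, lik 0.67, product 0.1340.
Normalizing constant = 0.51400; the posterior for Coin 4 is its product over the sum, 0.1020/0.51400 = 0.198.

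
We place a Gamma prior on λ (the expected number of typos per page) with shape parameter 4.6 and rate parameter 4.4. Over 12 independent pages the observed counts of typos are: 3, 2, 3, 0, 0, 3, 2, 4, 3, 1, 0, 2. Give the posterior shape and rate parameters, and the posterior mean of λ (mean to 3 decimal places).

The Poisson likelihood adds the total count to the shape and the number of exposure periods to the rate. Here ∑xᵢ = 23 and n = 12, so shape 4.6→27.6 and rate 4.4→16.4.
E[λ | data] = 27.6/16.4 = 1.683.

Posterior: Gamma(shape=27.6, rate=16.4); mean ≈ 1.683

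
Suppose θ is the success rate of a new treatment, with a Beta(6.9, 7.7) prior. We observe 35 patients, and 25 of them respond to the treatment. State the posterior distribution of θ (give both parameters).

Posterior: Beta(31.9, 17.7)

The binomial likelihood is conjugate to the Beta prior: with 25 successes and 10 failures, the posterior is Beta(6.9+25, 7.7+10) = Beta(31.9, 17.7).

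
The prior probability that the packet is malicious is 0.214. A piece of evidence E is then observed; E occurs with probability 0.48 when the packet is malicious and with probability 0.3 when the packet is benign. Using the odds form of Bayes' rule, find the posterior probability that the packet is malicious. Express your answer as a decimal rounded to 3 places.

Posterior probability ≈ 0.303

Prior odds = 0.214/(1−0.214) = 0.27226.
Likelihood ratio for E = 0.48/0.3 = 1.6000.
Posterior odds = prior odds × LR = 0.43562.
Posterior probability = odds/(1+odds) = 0.43562/1.4356 = 0.303.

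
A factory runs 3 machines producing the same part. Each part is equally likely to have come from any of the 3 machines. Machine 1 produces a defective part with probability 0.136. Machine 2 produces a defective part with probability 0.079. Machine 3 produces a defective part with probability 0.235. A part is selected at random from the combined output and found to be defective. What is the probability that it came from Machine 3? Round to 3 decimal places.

P(defective|M1) = 0.136; P(defective|M2) = 0.079; P(defective|M3) = 0.235.
Prior × likelihood for each source: 0.333333·0.136=0.04533, 0.333333·0.079=0.02633, 0.333333·0.235=0.07833. Summing gives P(defective) = 0.15000.
P(Machine 3 | defective) = 0.07833 / 0.15000 = 0.522.

Posterior probability ≈ 0.522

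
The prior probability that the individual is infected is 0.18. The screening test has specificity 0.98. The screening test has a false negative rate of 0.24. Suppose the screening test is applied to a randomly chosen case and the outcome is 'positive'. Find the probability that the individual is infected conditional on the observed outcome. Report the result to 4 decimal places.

P(H | E) ≈ 0.8930

Write H for 'the individual is infected'. Prior odds H:¬H = 0.18/0.82 = 0.21951. For the 'positive' outcome, the likelihood ratio is 0.76/0.02 = 38.000.
Posterior odds = 0.21951 × 38.000 = 8.3415, so P(H|E) = 8.3415/(1+8.3415) = 0.8930.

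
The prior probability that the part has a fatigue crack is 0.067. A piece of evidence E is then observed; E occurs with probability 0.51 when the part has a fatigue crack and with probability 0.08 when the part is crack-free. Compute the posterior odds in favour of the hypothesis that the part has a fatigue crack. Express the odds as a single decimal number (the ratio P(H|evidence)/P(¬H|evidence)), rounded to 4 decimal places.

Posterior odds ≈ 0.4578

Prior odds = 0.067/(1−0.067) = 0.071811.
Likelihood ratio for E = 0.51/0.08 = 6.3750.
Posterior odds = prior odds × LR = 0.45780.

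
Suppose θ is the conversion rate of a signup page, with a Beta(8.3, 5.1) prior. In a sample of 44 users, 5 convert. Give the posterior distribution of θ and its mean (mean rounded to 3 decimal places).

Observing 5 successes and 39 failures updates Beta(8.3, 5.1) by adding the success and failure counts to the two shape parameters: α = 8.3+5 = 13.3, β = 5.1+39 = 44.1.
Posterior mean = α/(α+β) = 13.3/57.4 = 0.232.

Posterior: Beta(13.3, 44.1); mean ≈ 0.232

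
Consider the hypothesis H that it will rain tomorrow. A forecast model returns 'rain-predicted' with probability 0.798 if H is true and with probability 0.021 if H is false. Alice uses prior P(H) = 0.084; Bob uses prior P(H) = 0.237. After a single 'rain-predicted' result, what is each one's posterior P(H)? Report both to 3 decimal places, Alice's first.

P('+'|H) = 0.798, P('+'|¬H) = 0.021.
Alice: numerator 0.798·0.084 = 0.067032; evidence = 0.067032+0.021·0.916 = 0.086268; posterior = 0.777.
Bob: numerator 0.798·0.237 = 0.18913; evidence = 0.18913+0.021·0.763 = 0.20515; posterior = 0.922.

Alice: 0.777; Bob: 0.922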